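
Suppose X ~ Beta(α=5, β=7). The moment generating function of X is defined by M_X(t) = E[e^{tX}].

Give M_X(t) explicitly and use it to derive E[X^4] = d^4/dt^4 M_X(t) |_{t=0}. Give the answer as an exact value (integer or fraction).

E[X^4] = M′′′′(0) = 2/39

M_X(t) = ₁F₁(5; 12; t)
M′(t) = 5*₁F₁(6; 13; t)/12
M′′(t) = 5*₁F₁(7; 14; t)/26
M′′′(t) = 5*₁F₁(8; 15; t)/52
M′′′′(t) = 2*₁F₁(9; 16; t)/39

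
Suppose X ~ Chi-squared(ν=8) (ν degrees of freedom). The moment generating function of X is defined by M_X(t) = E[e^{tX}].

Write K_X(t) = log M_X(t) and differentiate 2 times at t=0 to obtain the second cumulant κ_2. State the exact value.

M_X(t) = (1 - 2*t)^(-4)
K_X(t) = log M_X(t) = -4*log(1 - 2*t)
K′(t) = -8/(2*t - 1)
K′′(t) = 16/(4*t^2 - 4*t + 1)

κ_2 = K′′(0) = 16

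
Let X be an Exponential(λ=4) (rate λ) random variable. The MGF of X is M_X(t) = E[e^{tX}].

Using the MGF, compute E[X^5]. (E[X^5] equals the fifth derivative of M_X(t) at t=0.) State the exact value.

E[X^5] = M^(5)(0) = 15/128

M_X(t) = 4/(4 - t)
M^(5)(t) = 480/(t^6 - 24*t^5 + 240*t^4 - 1280*t^3 + 3840*t^2 - 6144*t + 4096)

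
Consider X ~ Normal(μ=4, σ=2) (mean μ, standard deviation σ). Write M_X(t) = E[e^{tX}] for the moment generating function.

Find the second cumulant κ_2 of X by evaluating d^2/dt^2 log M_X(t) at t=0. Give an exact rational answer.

M_X(t) = e^(2*t^2 + 4*t)
K_X(t) = log M_X(t) = 2*t^2 + 4*t
dK/dt = 4*t + 4
d^2K/dt^2 = 4

κ_2 = d^2K/dt^2 |_{t=0} = 4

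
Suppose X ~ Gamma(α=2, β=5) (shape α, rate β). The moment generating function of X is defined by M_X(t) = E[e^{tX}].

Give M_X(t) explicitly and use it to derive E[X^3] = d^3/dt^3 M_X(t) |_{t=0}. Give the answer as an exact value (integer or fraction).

M_X(t) = 25/(5 - t)^2
D^3[M](t) = -600/(t^5 - 25*t^4 + 250*t^3 - 1250*t^2 + 3125*t - 3125)

E[X^3] = D^3[M](0) = 24/125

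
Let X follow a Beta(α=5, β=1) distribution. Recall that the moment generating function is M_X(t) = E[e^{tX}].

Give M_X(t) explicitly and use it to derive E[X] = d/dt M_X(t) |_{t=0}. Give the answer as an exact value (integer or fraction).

E[X] = D[M](0) = 5/6

M_X(t) = ₁F₁(5; 6; t)
D[M](t) = 5*₁F₁(6; 7; t)/6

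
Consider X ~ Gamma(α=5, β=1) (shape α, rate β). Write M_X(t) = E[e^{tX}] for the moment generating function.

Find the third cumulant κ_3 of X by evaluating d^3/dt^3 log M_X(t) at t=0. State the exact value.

M_X(t) = (1 - t)^(-5)
K_X(t) = log M_X(t) = -5*log(1 - t)
K′(t) = -5/(t - 1)
K′′(t) = 5/(t^2 - 2*t + 1)
K′′′(t) = -10/(t^3 - 3*t^2 + 3*t - 1)

κ_3 = K′′′(0) = 10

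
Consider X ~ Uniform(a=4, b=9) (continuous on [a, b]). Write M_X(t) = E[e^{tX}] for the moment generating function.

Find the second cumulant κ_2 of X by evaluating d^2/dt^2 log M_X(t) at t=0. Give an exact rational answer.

κ_2 = d^2K/dt^2 |_{t=0} = 25/12

M_X(t) = (e^(9*t) - e^(4*t))/(5*t)
K_X(t) = log M_X(t) = -log(t) + log(e^(9*t) - e^(4*t)) - log(5)
dK/dt = (9*t*e^(5*t) - 4*t - e^(5*t) + 1)/(t*e^(5*t) - t)
d^2K/dt^2 = (-25*t^2*e^(5*t) + e^(10*t) - 2*e^(5*t) + 1)/(t^2*e^(10*t) - 2*t^2*e^(5*t) + t^2)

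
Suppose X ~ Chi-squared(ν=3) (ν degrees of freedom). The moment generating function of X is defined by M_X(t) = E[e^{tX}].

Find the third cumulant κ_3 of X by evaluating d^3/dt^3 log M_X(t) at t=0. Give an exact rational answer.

M_X(t) = (1 - 2*t)^(-3/2)
K_X(t) = log M_X(t) = -3*log(1 - 2*t)/2
K^(3)(t) = -24/(8*t^3 - 12*t^2 + 6*t - 1)

κ_3 = K^(3)(0) = 24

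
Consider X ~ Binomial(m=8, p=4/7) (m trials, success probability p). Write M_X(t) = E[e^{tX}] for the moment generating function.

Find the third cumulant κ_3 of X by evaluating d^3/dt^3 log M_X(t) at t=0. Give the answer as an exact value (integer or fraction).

M_X(t) = (4*e^(t)/7 + 3/7)^8
K_X(t) = log M_X(t) = 8*log(4*e^(t)/7 + 3/7)
D^3[K](t) = (-384*e^(2*t) + 288*e^(t))/(64*e^(3*t) + 144*e^(2*t) + 108*e^(t) + 27)

κ_3 = D^3[K](0) = -96/343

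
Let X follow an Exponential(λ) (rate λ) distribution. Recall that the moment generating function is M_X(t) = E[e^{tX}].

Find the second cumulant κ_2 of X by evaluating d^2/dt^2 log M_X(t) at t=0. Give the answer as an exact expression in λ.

M_X(t) = λ/(λ - t)
K_X(t) = log M_X(t) = log(λ) - log(λ - t)
K^(2)(t) = 1/(λ^2 - 2*λ*t + t^2)

κ_2 = K^(2)(0) = λ^(-2)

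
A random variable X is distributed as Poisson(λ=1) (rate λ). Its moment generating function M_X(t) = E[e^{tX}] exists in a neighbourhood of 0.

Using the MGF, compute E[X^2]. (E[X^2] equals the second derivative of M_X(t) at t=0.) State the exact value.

E[X^2] = d^2M/dt^2 |_{t=0} = 2

M_X(t) = e^(e^(t) - 1)
dM/dt = e^(-1)*e^(t)*e^(e^(t))
d^2M/dt^2 = (e^(2*t)*e^(e^(t)) + e^(t)*e^(e^(t)))*e^(-1)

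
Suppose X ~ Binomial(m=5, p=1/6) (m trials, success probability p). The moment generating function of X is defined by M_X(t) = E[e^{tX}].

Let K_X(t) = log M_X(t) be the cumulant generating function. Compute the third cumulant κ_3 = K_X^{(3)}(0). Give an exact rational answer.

M_X(t) = (e^(t)/6 + 5/6)^5
K_X(t) = log M_X(t) = 5*log(e^(t)/6 + 5/6)
K′(t) = 5*e^(t)/(e^(t) + 5)
K′′(t) = 25*e^(t)/(e^(2*t) + 10*e^(t) + 25)
K′′′(t) = (-25*e^(2*t) + 125*e^(t))/(e^(3*t) + 15*e^(2*t) + 75*e^(t) + 125)

κ_3 = K′′′(0) = 25/54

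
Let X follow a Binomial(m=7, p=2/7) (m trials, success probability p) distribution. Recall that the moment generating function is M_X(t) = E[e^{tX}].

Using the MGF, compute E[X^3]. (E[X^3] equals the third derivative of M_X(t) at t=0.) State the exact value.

E[X^3] = M^(3)(0) = 842/49

M_X(t) = (2*e^(t)/7 + 5/7)^7
M^(3)(t) = 128*e^(7*t)/2401 + 69120*e^(6*t)/117649 + 300000*e^(5*t)/117649 + 640000*e^(4*t)/117649 + 675000*e^(3*t)/117649 + 300000*e^(2*t)/117649 + 31250*e^(t)/117649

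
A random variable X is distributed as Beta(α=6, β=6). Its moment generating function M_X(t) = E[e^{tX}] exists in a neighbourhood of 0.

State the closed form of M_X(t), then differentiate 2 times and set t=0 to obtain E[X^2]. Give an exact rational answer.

E[X^2] = M′′(0) = 7/26

M_X(t) = ₁F₁(6; 12; t)
M′(t) = ₁F₁(7; 13; t)/2
M′′(t) = 7*₁F₁(8; 14; t)/26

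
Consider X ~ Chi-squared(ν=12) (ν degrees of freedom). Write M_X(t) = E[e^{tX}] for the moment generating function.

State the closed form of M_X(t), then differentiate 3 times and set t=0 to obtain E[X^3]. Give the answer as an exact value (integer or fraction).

E[X^3] = M′′′(0) = 2688

M_X(t) = (1 - 2*t)^(-6)
M′(t) = -12/(128*t^7 - 448*t^6 + 672*t^5 - 560*t^4 + 280*t^3 - 84*t^2 + 14*t - 1)
M′′(t) = 168/(256*t^8 - 1024*t^7 + 1792*t^6 - 1792*t^5 + 1120*t^4 - 448*t^3 + 112*t^2 - 16*t + 1)
M′′′(t) = -2688/(512*t^9 - 2304*t^8 + 4608*t^7 - 5376*t^6 + 4032*t^5 - 2016*t^4 + 672*t^3 - 144*t^2 + 18*t - 1)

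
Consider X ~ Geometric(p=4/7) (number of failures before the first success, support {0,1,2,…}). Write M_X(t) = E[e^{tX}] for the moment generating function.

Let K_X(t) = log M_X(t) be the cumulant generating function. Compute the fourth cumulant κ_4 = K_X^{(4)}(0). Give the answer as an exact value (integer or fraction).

M_X(t) = 4/(7*(1 - 3*e^(t)/7))
K_X(t) = log M_X(t) = -log(1 - 3*e^(t)/7) - log(7) + 2*log(2)
K^(4)(t) = (189*e^(3*t) + 1764*e^(2*t) + 1029*e^(t))/(81*e^(4*t) - 756*e^(3*t) + 2646*e^(2*t) - 4116*e^(t) + 2401)

κ_4 = K^(4)(0) = 1491/128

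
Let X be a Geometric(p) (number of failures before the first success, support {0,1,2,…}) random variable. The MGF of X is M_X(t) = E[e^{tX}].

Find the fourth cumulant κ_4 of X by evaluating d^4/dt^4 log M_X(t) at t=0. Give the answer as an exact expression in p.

κ_4 = D^4[K](0) = (-p^3 + 7*p^2 - 12*p + 6)/p^4

M_X(t) = p/(-(1 - p)*e^(t) + 1)
K_X(t) = log M_X(t) = log(p) - log(-(1 - p)*e^(t) + 1)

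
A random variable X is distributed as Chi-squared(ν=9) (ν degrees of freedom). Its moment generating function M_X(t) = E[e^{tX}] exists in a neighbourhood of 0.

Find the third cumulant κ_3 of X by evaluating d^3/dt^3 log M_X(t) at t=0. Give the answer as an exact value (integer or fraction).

M_X(t) = (1 - 2*t)^(-9/2)
K_X(t) = log M_X(t) = -9*log(1 - 2*t)/2
K′(t) = -9/(2*t - 1)
K′′(t) = 18/(4*t^2 - 4*t + 1)
K′′′(t) = -72/(8*t^3 - 12*t^2 + 6*t - 1)

κ_3 = K′′′(0) = 72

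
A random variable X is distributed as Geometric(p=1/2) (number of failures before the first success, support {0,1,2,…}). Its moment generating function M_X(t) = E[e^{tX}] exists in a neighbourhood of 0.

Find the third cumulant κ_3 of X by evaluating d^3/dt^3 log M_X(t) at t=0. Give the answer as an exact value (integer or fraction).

M_X(t) = 1/(2*(1 - e^(t)/2))
K_X(t) = log M_X(t) = -log(1 - e^(t)/2) - log(2)
dK/dt = -e^(t)/(e^(t) - 2)
d^2K/dt^2 = 2*e^(t)/(e^(2*t) - 4*e^(t) + 4)
d^3K/dt^3 = (-2*e^(2*t) - 4*e^(t))/(e^(3*t) - 6*e^(2*t) + 12*e^(t) - 8)

κ_3 = d^3K/dt^3 |_{t=0} = 6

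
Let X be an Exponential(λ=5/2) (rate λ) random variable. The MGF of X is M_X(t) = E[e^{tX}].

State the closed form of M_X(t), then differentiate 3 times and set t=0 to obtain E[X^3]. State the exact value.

M_X(t) = 5/(2*(5/2 - t))
M′(t) = 10/(4*t^2 - 20*t + 25)
M′′(t) = -40/(8*t^3 - 60*t^2 + 150*t - 125)
M′′′(t) = 240/(16*t^4 - 160*t^3 + 600*t^2 - 1000*t + 625)

E[X^3] = M′′′(0) = 48/125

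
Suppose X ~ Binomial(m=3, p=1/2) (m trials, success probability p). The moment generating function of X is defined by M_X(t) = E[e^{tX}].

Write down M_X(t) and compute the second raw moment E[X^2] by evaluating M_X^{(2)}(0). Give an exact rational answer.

E[X^2] = M^(2)(0) = 3

M_X(t) = (e^(t)/2 + 1/2)^3
M^(2)(t) = 9*e^(3*t)/8 + 3*e^(2*t)/2 + 3*e^(t)/8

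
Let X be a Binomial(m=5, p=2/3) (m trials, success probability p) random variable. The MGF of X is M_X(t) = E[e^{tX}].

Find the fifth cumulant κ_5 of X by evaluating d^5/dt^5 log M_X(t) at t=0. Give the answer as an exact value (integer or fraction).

M_X(t) = (2*e^(t)/3 + 1/3)^5
K_X(t) = log M_X(t) = 5*log(2*e^(t)/3 + 1/3)
K′(t) = 10*e^(t)/(2*e^(t) + 1)
K′′(t) = 10*e^(t)/(4*e^(2*t) + 4*e^(t) + 1)
K′′′(t) = (-20*e^(2*t) + 10*e^(t))/(8*e^(3*t) + 12*e^(2*t) + 6*e^(t) + 1)
K′′′′(t) = (40*e^(3*t) - 80*e^(2*t) + 10*e^(t))/(16*e^(4*t) + 32*e^(3*t) + 24*e^(2*t) + 8*e^(t) + 1)
K′′′′′(t) = (-80*e^(4*t) + 440*e^(3*t) - 220*e^(2*t) + 10*e^(t))/(32*e^(5*t) + 80*e^(4*t) + 80*e^(3*t) + 40*e^(2*t) + 10*e^(t) + 1)

κ_5 = K′′′′′(0) = 50/81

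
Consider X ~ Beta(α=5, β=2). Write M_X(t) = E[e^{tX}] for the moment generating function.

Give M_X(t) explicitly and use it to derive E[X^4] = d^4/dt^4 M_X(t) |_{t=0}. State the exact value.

E[X^4] = M′′′′(0) = 1/3

M_X(t) = ₁F₁(5; 7; t)
M′(t) = 5*₁F₁(6; 8; t)/7
M′′(t) = 15*₁F₁(7; 9; t)/28
M′′′(t) = 5*₁F₁(8; 10; t)/12
M′′′′(t) = ₁F₁(9; 11; t)/3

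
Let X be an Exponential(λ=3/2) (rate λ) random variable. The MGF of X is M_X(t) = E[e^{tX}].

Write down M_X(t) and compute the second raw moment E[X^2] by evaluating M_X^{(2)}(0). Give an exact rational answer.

E[X^2] = D^2[M](0) = 8/9

M_X(t) = 3/(2*(3/2 - t))
D^2[M](t) = -24/(8*t^3 - 36*t^2 + 54*t - 27)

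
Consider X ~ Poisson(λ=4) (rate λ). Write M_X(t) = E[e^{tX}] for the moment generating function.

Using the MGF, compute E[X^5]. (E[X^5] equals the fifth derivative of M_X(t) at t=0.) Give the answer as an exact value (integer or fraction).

M_X(t) = e^(4*e^(t) - 4)
M^(5)(t) = (1024*e^(5*t)*e^(4*e^(t)) + 2560*e^(4*t)*e^(4*e^(t)) + 1600*e^(3*t)*e^(4*e^(t)) + 240*e^(2*t)*e^(4*e^(t)) + 4*e^(t)*e^(4*e^(t)))*e^(-4)

E[X^5] = M^(5)(0) = 5428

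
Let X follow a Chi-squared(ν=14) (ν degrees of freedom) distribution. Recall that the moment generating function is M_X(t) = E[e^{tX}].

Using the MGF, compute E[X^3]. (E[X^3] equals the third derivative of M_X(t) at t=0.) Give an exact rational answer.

M_X(t) = (1 - 2*t)^(-7)
D^3[M](t) = 4032/(1024*t^10 - 5120*t^9 + 11520*t^8 - 15360*t^7 + 13440*t^6 - 8064*t^5 + 3360*t^4 - 960*t^3 + 180*t^2 - 20*t + 1)

E[X^3] = D^3[M](0) = 4032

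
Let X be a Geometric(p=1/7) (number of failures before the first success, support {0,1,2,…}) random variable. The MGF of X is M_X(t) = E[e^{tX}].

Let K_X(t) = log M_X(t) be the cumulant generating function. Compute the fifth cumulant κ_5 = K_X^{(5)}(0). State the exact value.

κ_5 = d^5K/dt^5 |_{t=0} = 275730

M_X(t) = 1/(7*(1 - 6*e^(t)/7))
K_X(t) = log M_X(t) = -log(1 - 6*e^(t)/7) - log(7)
dK/dt = -6*e^(t)/(6*e^(t) - 7)
d^2K/dt^2 = 42*e^(t)/(36*e^(2*t) - 84*e^(t) + 49)
d^3K/dt^3 = (-252*e^(2*t) - 294*e^(t))/(216*e^(3*t) - 756*e^(2*t) + 882*e^(t) - 343)
d^4K/dt^4 = (1512*e^(3*t) + 7056*e^(2*t) + 2058*e^(t))/(1296*e^(4*t) - 6048*e^(3*t) + 10584*e^(2*t) - 8232*e^(t) + 2401)
d^5K/dt^5 = (-9072*e^(4*t) - 116424*e^(3*t) - 135828*e^(2*t) - 14406*e^(t))/(7776*e^(5*t) - 45360*e^(4*t) + 105840*e^(3*t) - 123480*e^(2*t) + 72030*e^(t) - 16807)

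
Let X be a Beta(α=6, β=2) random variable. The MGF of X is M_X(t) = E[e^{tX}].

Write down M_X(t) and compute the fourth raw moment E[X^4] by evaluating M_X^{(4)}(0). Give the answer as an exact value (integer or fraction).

E[X^4] = M^(4)(0) = 21/55

M_X(t) = ₁F₁(6; 8; t)
M^(4)(t) = 21*₁F₁(10; 12; t)/55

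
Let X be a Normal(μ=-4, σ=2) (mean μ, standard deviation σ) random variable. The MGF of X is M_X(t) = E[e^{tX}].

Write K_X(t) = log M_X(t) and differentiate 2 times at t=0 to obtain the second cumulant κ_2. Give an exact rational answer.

κ_2 = K^(2)(0) = 4

M_X(t) = e^(2*t^2 - 4*t)
K_X(t) = log M_X(t) = 2*t^2 - 4*t
K^(2)(t) = 4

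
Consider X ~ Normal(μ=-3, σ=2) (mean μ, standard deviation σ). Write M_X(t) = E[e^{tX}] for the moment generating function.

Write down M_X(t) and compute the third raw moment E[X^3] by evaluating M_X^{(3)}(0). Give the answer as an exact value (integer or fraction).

M_X(t) = e^(2*t^2 - 3*t)
dM/dt = 4*t*e^(-3*t)*e^(2*t^2) - 3*e^(-3*t)*e^(2*t^2)
d^2M/dt^2 = (16*t^2*e^(2*t^2) - 24*t*e^(2*t^2) + 13*e^(2*t^2))*e^(-3*t)
d^3M/dt^3 = (64*t^3*e^(2*t^2) - 144*t^2*e^(2*t^2) + 156*t*e^(2*t^2) - 63*e^(2*t^2))*e^(-3*t)

E[X^3] = d^3M/dt^3 |_{t=0} = -63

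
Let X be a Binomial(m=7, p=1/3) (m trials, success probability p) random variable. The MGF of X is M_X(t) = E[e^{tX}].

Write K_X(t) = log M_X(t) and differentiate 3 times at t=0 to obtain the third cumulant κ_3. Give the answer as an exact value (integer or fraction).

κ_3 = K′′′(0) = 14/27

M_X(t) = (e^(t)/3 + 2/3)^7
K_X(t) = log M_X(t) = 7*log(e^(t)/3 + 2/3)
K′(t) = 7*e^(t)/(e^(t) + 2)
K′′(t) = 14*e^(t)/(e^(2*t) + 4*e^(t) + 4)
K′′′(t) = (-14*e^(2*t) + 28*e^(t))/(e^(3*t) + 6*e^(2*t) + 12*e^(t) + 8)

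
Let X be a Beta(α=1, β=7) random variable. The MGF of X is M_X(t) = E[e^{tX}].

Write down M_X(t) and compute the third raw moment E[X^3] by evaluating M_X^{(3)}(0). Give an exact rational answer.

E[X^3] = d^3M/dt^3 |_{t=0} = 1/120

M_X(t) = ₁F₁(1; 8; t)
dM/dt = ₁F₁(2; 9; t)/8
d^2M/dt^2 = ₁F₁(3; 10; t)/36
d^3M/dt^3 = ₁F₁(4; 11; t)/120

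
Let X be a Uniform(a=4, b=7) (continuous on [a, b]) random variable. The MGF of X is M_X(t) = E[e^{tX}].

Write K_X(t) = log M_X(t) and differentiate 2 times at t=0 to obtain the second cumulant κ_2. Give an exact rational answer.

M_X(t) = (e^(7*t) - e^(4*t))/(3*t)
K_X(t) = log M_X(t) = -log(t) + log(e^(7*t) - e^(4*t)) - log(3)
D^2[K](t) = (-9*t^2*e^(3*t) + e^(6*t) - 2*e^(3*t) + 1)/(t^2*e^(6*t) - 2*t^2*e^(3*t) + t^2)

κ_2 = D^2[K](0) = 3/4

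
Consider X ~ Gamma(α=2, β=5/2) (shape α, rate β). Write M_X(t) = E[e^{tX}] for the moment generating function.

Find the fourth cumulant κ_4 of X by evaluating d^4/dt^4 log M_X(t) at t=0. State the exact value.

M_X(t) = 25/(4*(5/2 - t)^2)
K_X(t) = log M_X(t) = -2*log(5/2 - t) - 2*log(2) + 2*log(5)
K^(4)(t) = 192/(16*t^4 - 160*t^3 + 600*t^2 - 1000*t + 625)

κ_4 = K^(4)(0) = 192/625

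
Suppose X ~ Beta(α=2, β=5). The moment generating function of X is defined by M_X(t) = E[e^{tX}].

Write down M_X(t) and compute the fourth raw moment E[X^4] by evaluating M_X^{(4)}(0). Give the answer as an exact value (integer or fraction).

M_X(t) = ₁F₁(2; 7; t)
dM/dt = 2*₁F₁(3; 8; t)/7
d^2M/dt^2 = 3*₁F₁(4; 9; t)/28
d^3M/dt^3 = ₁F₁(5; 10; t)/21
d^4M/dt^4 = ₁F₁(6; 11; t)/42

E[X^4] = d^4M/dt^4 |_{t=0} = 1/42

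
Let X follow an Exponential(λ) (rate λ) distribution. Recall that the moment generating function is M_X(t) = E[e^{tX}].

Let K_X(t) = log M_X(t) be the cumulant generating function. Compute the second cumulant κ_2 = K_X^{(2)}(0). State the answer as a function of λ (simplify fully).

M_X(t) = λ/(λ - t)
K_X(t) = log M_X(t) = log(λ) - log(λ - t)
D^2[K](t) = 1/(λ^2 - 2*λ*t + t^2)

κ_2 = D^2[K](0) = λ^(-2)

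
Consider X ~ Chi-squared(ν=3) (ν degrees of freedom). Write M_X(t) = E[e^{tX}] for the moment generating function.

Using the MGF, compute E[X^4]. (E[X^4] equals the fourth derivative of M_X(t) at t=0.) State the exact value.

M_X(t) = (1 - 2*t)^(-3/2)
D^4[M](t) = -945/(32*t^5*√(1 - 2*t) - 80*t^4*√(1 - 2*t) + 80*t^3*√(1 - 2*t) - 40*t^2*√(1 - 2*t) + 10*t*√(1 - 2*t) - √(1 - 2*t))

E[X^4] = D^4[M](0) = 945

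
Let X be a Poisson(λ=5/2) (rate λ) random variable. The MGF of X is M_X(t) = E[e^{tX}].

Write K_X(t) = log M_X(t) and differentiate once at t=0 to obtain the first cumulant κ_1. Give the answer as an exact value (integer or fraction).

M_X(t) = e^(5*e^(t)/2 - 5/2)
K_X(t) = log M_X(t) = 5*e^(t)/2 - 5/2
D[K](t) = 5*e^(t)/2

κ_1 = D[K](0) = 5/2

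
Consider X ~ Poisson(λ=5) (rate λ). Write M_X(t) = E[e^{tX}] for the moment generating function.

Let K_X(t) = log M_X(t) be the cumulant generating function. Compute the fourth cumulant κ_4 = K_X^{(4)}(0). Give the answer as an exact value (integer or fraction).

κ_4 = d^4K/dt^4 |_{t=0} = 5

M_X(t) = e^(5*e^(t) - 5)
K_X(t) = log M_X(t) = 5*e^(t) - 5
dK/dt = 5*e^(t)
d^2K/dt^2 = 5*e^(t)
d^3K/dt^3 = 5*e^(t)
d^4K/dt^4 = 5*e^(t)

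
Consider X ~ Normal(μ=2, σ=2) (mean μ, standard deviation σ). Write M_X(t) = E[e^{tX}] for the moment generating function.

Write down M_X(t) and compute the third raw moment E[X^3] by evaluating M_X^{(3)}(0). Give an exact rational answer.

E[X^3] = D^3[M](0) = 32

M_X(t) = e^(2*t^2 + 2*t)
D^3[M](t) = 64*t^3*e^(2*t)*e^(2*t^2) + 96*t^2*e^(2*t)*e^(2*t^2) + 96*t*e^(2*t)*e^(2*t^2) + 32*e^(2*t)*e^(2*t^2)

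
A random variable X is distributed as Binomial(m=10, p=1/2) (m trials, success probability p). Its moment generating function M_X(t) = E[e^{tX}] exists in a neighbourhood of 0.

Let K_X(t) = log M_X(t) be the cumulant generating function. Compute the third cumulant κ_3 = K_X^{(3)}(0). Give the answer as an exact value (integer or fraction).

M_X(t) = (e^(t)/2 + 1/2)^10
K_X(t) = log M_X(t) = 10*log(e^(t)/2 + 1/2)
K′(t) = 10*e^(t)/(e^(t) + 1)
K′′(t) = 10*e^(t)/(e^(2*t) + 2*e^(t) + 1)
K′′′(t) = (-10*e^(2*t) + 10*e^(t))/(e^(3*t) + 3*e^(2*t) + 3*e^(t) + 1)

κ_3 = K′′′(0) = 0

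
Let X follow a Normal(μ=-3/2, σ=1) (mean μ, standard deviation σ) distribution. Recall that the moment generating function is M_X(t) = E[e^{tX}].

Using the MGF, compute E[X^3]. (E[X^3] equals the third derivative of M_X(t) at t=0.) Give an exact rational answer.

E[X^3] = M^(3)(0) = -63/8

M_X(t) = e^(t^2/2 - 3*t/2)
M^(3)(t) = (8*t^3*e^(t^2/2) - 36*t^2*e^(t^2/2) + 78*t*e^(t^2/2) - 63*e^(t^2/2))*e^(-3*t/2)/8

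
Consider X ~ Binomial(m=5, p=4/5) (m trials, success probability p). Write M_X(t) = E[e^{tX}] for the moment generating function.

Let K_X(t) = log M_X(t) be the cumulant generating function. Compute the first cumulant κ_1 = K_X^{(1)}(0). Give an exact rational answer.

κ_1 = K′(0) = 4

M_X(t) = (4*e^(t)/5 + 1/5)^5
K_X(t) = log M_X(t) = 5*log(4*e^(t)/5 + 1/5)
K′(t) = 20*e^(t)/(4*e^(t) + 1)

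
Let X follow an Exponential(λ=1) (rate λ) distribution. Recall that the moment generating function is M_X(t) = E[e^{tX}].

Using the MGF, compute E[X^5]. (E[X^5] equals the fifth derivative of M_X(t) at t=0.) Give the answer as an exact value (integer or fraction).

M_X(t) = 1/(1 - t)
M^(5)(t) = 120/(t^6 - 6*t^5 + 15*t^4 - 20*t^3 + 15*t^2 - 6*t + 1)

E[X^5] = M^(5)(0) = 120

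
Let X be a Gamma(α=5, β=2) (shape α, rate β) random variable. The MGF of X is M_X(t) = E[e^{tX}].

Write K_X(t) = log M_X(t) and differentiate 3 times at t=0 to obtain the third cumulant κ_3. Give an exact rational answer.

M_X(t) = 32/(2 - t)^5
K_X(t) = log M_X(t) = -5*log(2 - t) + 5*log(2)
D^3[K](t) = -10/(t^3 - 6*t^2 + 12*t - 8)

κ_3 = D^3[K](0) = 5/4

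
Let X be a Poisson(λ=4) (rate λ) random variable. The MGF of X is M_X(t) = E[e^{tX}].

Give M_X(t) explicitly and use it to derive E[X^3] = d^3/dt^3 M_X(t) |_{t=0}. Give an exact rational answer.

M_X(t) = e^(4*e^(t) - 4)
M^(3)(t) = (64*e^(3*t)*e^(4*e^(t)) + 48*e^(2*t)*e^(4*e^(t)) + 4*e^(t)*e^(4*e^(t)))*e^(-4)

E[X^3] = M^(3)(0) = 116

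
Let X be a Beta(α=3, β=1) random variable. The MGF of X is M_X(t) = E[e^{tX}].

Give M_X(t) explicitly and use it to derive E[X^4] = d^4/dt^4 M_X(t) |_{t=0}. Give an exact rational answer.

M_X(t) = ₁F₁(3; 4; t)
M^(4)(t) = 3*₁F₁(7; 8; t)/7

E[X^4] = M^(4)(0) = 3/7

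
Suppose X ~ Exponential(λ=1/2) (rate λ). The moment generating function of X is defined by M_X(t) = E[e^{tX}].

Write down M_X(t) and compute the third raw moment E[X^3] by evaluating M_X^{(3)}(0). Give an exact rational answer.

M_X(t) = 1/(2*(1/2 - t))
M′(t) = 2/(4*t^2 - 4*t + 1)
M′′(t) = -8/(8*t^3 - 12*t^2 + 6*t - 1)
M′′′(t) = 48/(16*t^4 - 32*t^3 + 24*t^2 - 8*t + 1)

E[X^3] = M′′′(0) = 48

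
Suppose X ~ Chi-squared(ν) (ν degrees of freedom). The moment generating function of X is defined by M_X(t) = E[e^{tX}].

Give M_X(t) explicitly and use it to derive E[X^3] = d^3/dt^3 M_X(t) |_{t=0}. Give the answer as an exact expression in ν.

E[X^3] = D^3[M](0) = ν*(ν^2 + 6*ν + 8)

M_X(t) = (1 - 2*t)^(-ν/2)
D^3[M](t) = (-ν^3 - 6*ν^2 - 8*ν)/(8*t^3*(1 - 2*t)^(ν/2) - 12*t^2*(1 - 2*t)^(ν/2) + 6*t*(1 - 2*t)^(ν/2) - (1 - 2*t)^(ν/2))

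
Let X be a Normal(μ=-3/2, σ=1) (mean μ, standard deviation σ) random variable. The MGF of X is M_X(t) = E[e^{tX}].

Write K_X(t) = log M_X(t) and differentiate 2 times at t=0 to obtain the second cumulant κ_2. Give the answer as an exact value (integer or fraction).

κ_2 = D^2[K](0) = 1

M_X(t) = e^(t^2/2 - 3*t/2)
K_X(t) = log M_X(t) = t^2/2 - 3*t/2
D^2[K](t) = 1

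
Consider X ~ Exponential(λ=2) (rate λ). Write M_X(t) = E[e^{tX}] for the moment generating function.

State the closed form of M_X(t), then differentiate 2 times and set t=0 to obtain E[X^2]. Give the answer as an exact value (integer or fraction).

E[X^2] = M^(2)(0) = 1/2

M_X(t) = 2/(2 - t)
M^(2)(t) = -4/(t^3 - 6*t^2 + 12*t - 8)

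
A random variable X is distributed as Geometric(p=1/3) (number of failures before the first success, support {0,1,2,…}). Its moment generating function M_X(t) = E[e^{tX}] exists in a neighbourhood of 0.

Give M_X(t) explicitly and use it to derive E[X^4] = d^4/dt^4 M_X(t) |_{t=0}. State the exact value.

E[X^4] = D^4[M](0) = 730

M_X(t) = 1/(3*(1 - 2*e^(t)/3))
D^4[M](t) = (-16*e^(4*t) - 264*e^(3*t) - 396*e^(2*t) - 54*e^(t))/(32*e^(5*t) - 240*e^(4*t) + 720*e^(3*t) - 1080*e^(2*t) + 810*e^(t) - 243)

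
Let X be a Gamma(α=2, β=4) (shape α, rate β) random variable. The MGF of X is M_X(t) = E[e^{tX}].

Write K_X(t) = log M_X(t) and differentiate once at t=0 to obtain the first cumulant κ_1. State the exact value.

κ_1 = D[K](0) = 1/2

M_X(t) = 16/(4 - t)^2
K_X(t) = log M_X(t) = -2*log(4 - t) + 4*log(2)
D[K](t) = -2/(t - 4)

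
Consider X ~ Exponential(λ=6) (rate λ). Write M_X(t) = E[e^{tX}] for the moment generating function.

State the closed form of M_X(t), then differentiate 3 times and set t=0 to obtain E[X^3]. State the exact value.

M_X(t) = 6/(6 - t)
M^(3)(t) = 36/(t^4 - 24*t^3 + 216*t^2 - 864*t + 1296)

E[X^3] = M^(3)(0) = 1/36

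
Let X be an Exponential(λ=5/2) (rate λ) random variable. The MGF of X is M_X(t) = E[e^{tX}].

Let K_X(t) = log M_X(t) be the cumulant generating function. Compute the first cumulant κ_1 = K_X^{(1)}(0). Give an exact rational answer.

M_X(t) = 5/(2*(5/2 - t))
K_X(t) = log M_X(t) = -log(5/2 - t) - log(2) + log(5)
dK/dt = -2/(2*t - 5)

κ_1 = dK/dt |_{t=0} = 2/5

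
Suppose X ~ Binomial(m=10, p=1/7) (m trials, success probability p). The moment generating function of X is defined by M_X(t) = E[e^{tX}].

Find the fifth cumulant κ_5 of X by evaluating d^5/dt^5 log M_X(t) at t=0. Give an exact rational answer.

M_X(t) = (e^(t)/7 + 6/7)^10
K_X(t) = log M_X(t) = 10*log(e^(t)/7 + 6/7)
K′(t) = 10*e^(t)/(e^(t) + 6)
K′′(t) = 60*e^(t)/(e^(2*t) + 12*e^(t) + 36)
K′′′(t) = (-60*e^(2*t) + 360*e^(t))/(e^(3*t) + 18*e^(2*t) + 108*e^(t) + 216)
K′′′′(t) = (60*e^(3*t) - 1440*e^(2*t) + 2160*e^(t))/(e^(4*t) + 24*e^(3*t) + 216*e^(2*t) + 864*e^(t) + 1296)
K′′′′′(t) = (-60*e^(4*t) + 3960*e^(3*t) - 23760*e^(2*t) + 12960*e^(t))/(e^(5*t) + 30*e^(4*t) + 360*e^(3*t) + 2160*e^(2*t) + 6480*e^(t) + 7776)

κ_5 = K′′′′′(0) = -6900/16807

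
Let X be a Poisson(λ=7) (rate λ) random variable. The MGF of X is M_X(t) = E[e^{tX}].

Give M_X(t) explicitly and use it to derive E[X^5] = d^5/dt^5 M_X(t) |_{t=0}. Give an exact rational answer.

M_X(t) = e^(7*e^(t) - 7)
M′(t) = 7*e^(-7)*e^(t)*e^(7*e^(t))
M′′(t) = (49*e^(2*t)*e^(7*e^(t)) + 7*e^(t)*e^(7*e^(t)))*e^(-7)
M′′′(t) = (343*e^(3*t)*e^(7*e^(t)) + 147*e^(2*t)*e^(7*e^(t)) + 7*e^(t)*e^(7*e^(t)))*e^(-7)
M′′′′(t) = (2401*e^(4*t)*e^(7*e^(t)) + 2058*e^(3*t)*e^(7*e^(t)) + 343*e^(2*t)*e^(7*e^(t)) + 7*e^(t)*e^(7*e^(t)))*e^(-7)
M′′′′′(t) = (16807*e^(5*t)*e^(7*e^(t)) + 24010*e^(4*t)*e^(7*e^(t)) + 8575*e^(3*t)*e^(7*e^(t)) + 735*e^(2*t)*e^(7*e^(t)) + 7*e^(t)*e^(7*e^(t)))*e^(-7)

E[X^5] = M′′′′′(0) = 50134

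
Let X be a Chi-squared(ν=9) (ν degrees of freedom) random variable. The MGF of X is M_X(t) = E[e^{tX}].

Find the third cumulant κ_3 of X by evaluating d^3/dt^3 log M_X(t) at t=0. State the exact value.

M_X(t) = (1 - 2*t)^(-9/2)
K_X(t) = log M_X(t) = -9*log(1 - 2*t)/2
K^(3)(t) = -72/(8*t^3 - 12*t^2 + 6*t - 1)

κ_3 = K^(3)(0) = 72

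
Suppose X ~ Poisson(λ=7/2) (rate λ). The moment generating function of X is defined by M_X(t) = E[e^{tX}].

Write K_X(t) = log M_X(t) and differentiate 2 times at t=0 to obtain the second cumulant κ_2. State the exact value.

κ_2 = d^2K/dt^2 |_{t=0} = 7/2

M_X(t) = e^(7*e^(t)/2 - 7/2)
K_X(t) = log M_X(t) = 7*e^(t)/2 - 7/2
dK/dt = 7*e^(t)/2
d^2K/dt^2 = 7*e^(t)/2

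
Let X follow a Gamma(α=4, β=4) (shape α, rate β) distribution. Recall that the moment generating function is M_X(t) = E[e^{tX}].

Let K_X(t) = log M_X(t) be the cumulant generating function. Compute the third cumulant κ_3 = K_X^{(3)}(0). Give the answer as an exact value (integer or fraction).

κ_3 = d^3K/dt^3 |_{t=0} = 1/8

M_X(t) = 256/(4 - t)^4
K_X(t) = log M_X(t) = -4*log(4 - t) + 8*log(2)
dK/dt = -4/(t - 4)
d^2K/dt^2 = 4/(t^2 - 8*t + 16)
d^3K/dt^3 = -8/(t^3 - 12*t^2 + 48*t - 64)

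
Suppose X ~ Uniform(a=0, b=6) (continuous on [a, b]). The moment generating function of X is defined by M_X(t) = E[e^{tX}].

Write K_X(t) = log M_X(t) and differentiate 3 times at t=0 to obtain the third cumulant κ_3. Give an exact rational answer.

κ_3 = D^3[K](0) = 0

M_X(t) = (e^(6*t) - 1)/(6*t)
K_X(t) = log M_X(t) = -log(t) + log(e^(6*t) - 1) - log(6)
D^3[K](t) = (216*t^3*e^(12*t) + 216*t^3*e^(6*t) - 2*e^(18*t) + 6*e^(12*t) - 6*e^(6*t) + 2)/(t^3*e^(18*t) - 3*t^3*e^(12*t) + 3*t^3*e^(6*t) - t^3)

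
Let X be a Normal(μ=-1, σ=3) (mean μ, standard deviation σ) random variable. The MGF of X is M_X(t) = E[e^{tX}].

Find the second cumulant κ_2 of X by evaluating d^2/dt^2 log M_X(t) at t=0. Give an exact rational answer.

M_X(t) = e^(9*t^2/2 - t)
K_X(t) = log M_X(t) = 9*t^2/2 - t
K^(2)(t) = 9

κ_2 = K^(2)(0) = 9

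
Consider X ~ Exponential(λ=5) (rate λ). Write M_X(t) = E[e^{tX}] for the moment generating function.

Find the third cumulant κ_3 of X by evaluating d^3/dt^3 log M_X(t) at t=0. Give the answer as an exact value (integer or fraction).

M_X(t) = 5/(5 - t)
K_X(t) = log M_X(t) = -log(5 - t) + log(5)
K^(3)(t) = -2/(t^3 - 15*t^2 + 75*t - 125)

κ_3 = K^(3)(0) = 2/125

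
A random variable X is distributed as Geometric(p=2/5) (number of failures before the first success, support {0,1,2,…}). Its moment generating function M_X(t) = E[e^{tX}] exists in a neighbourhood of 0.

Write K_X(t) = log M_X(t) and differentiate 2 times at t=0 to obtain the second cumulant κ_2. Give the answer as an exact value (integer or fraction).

κ_2 = K′′(0) = 15/4

M_X(t) = 2/(5*(1 - 3*e^(t)/5))
K_X(t) = log M_X(t) = -log(1 - 3*e^(t)/5) - log(5) + log(2)
K′(t) = -3*e^(t)/(3*e^(t) - 5)
K′′(t) = 15*e^(t)/(9*e^(2*t) - 30*e^(t) + 25)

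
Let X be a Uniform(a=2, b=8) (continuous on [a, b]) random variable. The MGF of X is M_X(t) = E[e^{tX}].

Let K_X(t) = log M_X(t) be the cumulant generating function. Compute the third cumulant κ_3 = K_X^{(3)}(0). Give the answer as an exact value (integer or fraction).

κ_3 = D^3[K](0) = 0

M_X(t) = (e^(8*t) - e^(2*t))/(6*t)
K_X(t) = log M_X(t) = -log(t) + log(e^(8*t) - e^(2*t)) - log(6)
D^3[K](t) = (216*t^3*e^(12*t) + 216*t^3*e^(6*t) - 2*e^(18*t) + 6*e^(12*t) - 6*e^(6*t) + 2)/(t^3*e^(18*t) - 3*t^3*e^(12*t) + 3*t^3*e^(6*t) - t^3)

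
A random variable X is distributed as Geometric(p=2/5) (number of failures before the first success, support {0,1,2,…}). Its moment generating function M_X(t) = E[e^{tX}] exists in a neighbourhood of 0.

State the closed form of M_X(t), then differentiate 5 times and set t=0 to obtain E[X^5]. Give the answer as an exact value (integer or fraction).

E[X^5] = M^(5)(0) = 5403/2

M_X(t) = 2/(5*(1 - 3*e^(t)/5))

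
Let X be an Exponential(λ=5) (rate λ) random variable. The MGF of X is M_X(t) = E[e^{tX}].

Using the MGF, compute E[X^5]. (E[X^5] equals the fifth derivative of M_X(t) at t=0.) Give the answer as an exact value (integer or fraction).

E[X^5] = M′′′′′(0) = 24/625

M_X(t) = 5/(5 - t)
M′(t) = 5/(t^2 - 10*t + 25)
M′′(t) = -10/(t^3 - 15*t^2 + 75*t - 125)
M′′′(t) = 30/(t^4 - 20*t^3 + 150*t^2 - 500*t + 625)
M′′′′(t) = -120/(t^5 - 25*t^4 + 250*t^3 - 1250*t^2 + 3125*t - 3125)
M′′′′′(t) = 600/(t^6 - 30*t^5 + 375*t^4 - 2500*t^3 + 9375*t^2 - 18750*t + 15625)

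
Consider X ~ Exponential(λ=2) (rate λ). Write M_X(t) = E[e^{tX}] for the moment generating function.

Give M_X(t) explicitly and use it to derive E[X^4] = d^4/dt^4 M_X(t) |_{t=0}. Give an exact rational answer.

M_X(t) = 2/(2 - t)
M′(t) = 2/(t^2 - 4*t + 4)
M′′(t) = -4/(t^3 - 6*t^2 + 12*t - 8)
M′′′(t) = 12/(t^4 - 8*t^3 + 24*t^2 - 32*t + 16)
M′′′′(t) = -48/(t^5 - 10*t^4 + 40*t^3 - 80*t^2 + 80*t - 32)

E[X^4] = M′′′′(0) = 3/2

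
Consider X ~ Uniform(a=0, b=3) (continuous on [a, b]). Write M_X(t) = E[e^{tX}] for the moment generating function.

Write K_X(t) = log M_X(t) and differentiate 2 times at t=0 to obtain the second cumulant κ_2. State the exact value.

κ_2 = d^2K/dt^2 |_{t=0} = 3/4

M_X(t) = (e^(3*t) - 1)/(3*t)
K_X(t) = log M_X(t) = -log(t) + log(e^(3*t) - 1) - log(3)
dK/dt = (3*t*e^(3*t) - e^(3*t) + 1)/(t*e^(3*t) - t)
d^2K/dt^2 = (-9*t^2*e^(3*t) + e^(6*t) - 2*e^(3*t) + 1)/(t^2*e^(6*t) - 2*t^2*e^(3*t) + t^2)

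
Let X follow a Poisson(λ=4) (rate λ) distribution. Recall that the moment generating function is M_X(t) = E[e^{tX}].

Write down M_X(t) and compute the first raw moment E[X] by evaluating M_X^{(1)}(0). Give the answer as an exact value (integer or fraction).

E[X] = M′(0) = 4

M_X(t) = e^(4*e^(t) - 4)
M′(t) = 4*e^(-4)*e^(t)*e^(4*e^(t))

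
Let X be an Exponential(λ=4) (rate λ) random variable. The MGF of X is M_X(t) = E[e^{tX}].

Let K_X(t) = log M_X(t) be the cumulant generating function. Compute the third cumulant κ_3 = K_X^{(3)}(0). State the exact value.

M_X(t) = 4/(4 - t)
K_X(t) = log M_X(t) = -log(4 - t) + 2*log(2)
D^3[K](t) = -2/(t^3 - 12*t^2 + 48*t - 64)

κ_3 = D^3[K](0) = 1/32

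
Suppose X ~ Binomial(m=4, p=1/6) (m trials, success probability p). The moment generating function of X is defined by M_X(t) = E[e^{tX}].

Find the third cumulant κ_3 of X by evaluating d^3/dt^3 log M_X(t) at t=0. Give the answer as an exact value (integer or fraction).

κ_3 = d^3K/dt^3 |_{t=0} = 10/27

M_X(t) = (e^(t)/6 + 5/6)^4
K_X(t) = log M_X(t) = 4*log(e^(t)/6 + 5/6)
dK/dt = 4*e^(t)/(e^(t) + 5)
d^2K/dt^2 = 20*e^(t)/(e^(2*t) + 10*e^(t) + 25)
d^3K/dt^3 = (-20*e^(2*t) + 100*e^(t))/(e^(3*t) + 15*e^(2*t) + 75*e^(t) + 125)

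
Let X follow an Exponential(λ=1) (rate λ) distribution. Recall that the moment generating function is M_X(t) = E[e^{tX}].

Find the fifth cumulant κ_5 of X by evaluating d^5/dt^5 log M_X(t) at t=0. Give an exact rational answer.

κ_5 = K′′′′′(0) = 24

M_X(t) = 1/(1 - t)
K_X(t) = log M_X(t) = -log(1 - t)
K′(t) = -1/(t - 1)
K′′(t) = 1/(t^2 - 2*t + 1)
K′′′(t) = -2/(t^3 - 3*t^2 + 3*t - 1)
K′′′′(t) = 6/(t^4 - 4*t^3 + 6*t^2 - 4*t + 1)
K′′′′′(t) = -24/(t^5 - 5*t^4 + 10*t^3 - 10*t^2 + 5*t - 1)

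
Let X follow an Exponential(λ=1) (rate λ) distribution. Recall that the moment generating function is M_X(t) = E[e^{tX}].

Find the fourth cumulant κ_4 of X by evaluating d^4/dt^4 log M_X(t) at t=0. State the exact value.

κ_4 = K′′′′(0) = 6

M_X(t) = 1/(1 - t)
K_X(t) = log M_X(t) = -log(1 - t)
K′(t) = -1/(t - 1)
K′′(t) = 1/(t^2 - 2*t + 1)
K′′′(t) = -2/(t^3 - 3*t^2 + 3*t - 1)
K′′′′(t) = 6/(t^4 - 4*t^3 + 6*t^2 - 4*t + 1)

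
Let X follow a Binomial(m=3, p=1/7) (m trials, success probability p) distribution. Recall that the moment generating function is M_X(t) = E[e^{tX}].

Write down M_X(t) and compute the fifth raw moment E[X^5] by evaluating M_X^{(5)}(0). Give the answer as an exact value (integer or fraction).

E[X^5] = M′′′′′(0) = 927/343

M_X(t) = (e^(t)/7 + 6/7)^3
M′(t) = 3*e^(3*t)/343 + 36*e^(2*t)/343 + 108*e^(t)/343
M′′(t) = 9*e^(3*t)/343 + 72*e^(2*t)/343 + 108*e^(t)/343
M′′′(t) = 27*e^(3*t)/343 + 144*e^(2*t)/343 + 108*e^(t)/343
M′′′′(t) = 81*e^(3*t)/343 + 288*e^(2*t)/343 + 108*e^(t)/343
M′′′′′(t) = 243*e^(3*t)/343 + 576*e^(2*t)/343 + 108*e^(t)/343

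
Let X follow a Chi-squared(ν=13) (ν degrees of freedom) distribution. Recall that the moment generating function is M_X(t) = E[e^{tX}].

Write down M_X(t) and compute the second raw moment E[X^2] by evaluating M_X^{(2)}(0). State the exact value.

E[X^2] = M′′(0) = 195

M_X(t) = (1 - 2*t)^(-13/2)
M′(t) = -13/(128*t^7*√(1 - 2*t) - 448*t^6*√(1 - 2*t) + 672*t^5*√(1 - 2*t) - 560*t^4*√(1 - 2*t) + 280*t^3*√(1 - 2*t) - 84*t^2*√(1 - 2*t) + 14*t*√(1 - 2*t) - √(1 - 2*t))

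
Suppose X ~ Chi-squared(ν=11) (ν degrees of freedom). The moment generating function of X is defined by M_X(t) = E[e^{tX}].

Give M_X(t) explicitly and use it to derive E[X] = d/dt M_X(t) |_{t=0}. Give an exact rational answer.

E[X] = D[M](0) = 11

M_X(t) = (1 - 2*t)^(-11/2)
D[M](t) = 11/(64*t^6*√(1 - 2*t) - 192*t^5*√(1 - 2*t) + 240*t^4*√(1 - 2*t) - 160*t^3*√(1 - 2*t) + 60*t^2*√(1 - 2*t) - 12*t*√(1 - 2*t) + √(1 - 2*t))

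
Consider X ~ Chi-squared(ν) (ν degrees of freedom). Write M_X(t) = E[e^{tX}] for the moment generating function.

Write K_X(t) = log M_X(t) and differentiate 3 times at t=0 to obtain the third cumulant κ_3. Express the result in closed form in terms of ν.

κ_3 = K^(3)(0) = 8*ν

M_X(t) = (1 - 2*t)^(-ν/2)
K_X(t) = log M_X(t) = -ν*log(1 - 2*t)/2
K^(3)(t) = -8*ν/(8*t^3 - 12*t^2 + 6*t - 1)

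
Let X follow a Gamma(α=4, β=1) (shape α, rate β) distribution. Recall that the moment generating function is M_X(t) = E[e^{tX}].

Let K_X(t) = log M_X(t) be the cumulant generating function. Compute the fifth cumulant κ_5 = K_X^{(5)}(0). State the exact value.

M_X(t) = (1 - t)^(-4)
K_X(t) = log M_X(t) = -4*log(1 - t)
dK/dt = -4/(t - 1)
d^2K/dt^2 = 4/(t^2 - 2*t + 1)
d^3K/dt^3 = -8/(t^3 - 3*t^2 + 3*t - 1)
d^4K/dt^4 = 24/(t^4 - 4*t^3 + 6*t^2 - 4*t + 1)
d^5K/dt^5 = -96/(t^5 - 5*t^4 + 10*t^3 - 10*t^2 + 5*t - 1)

κ_5 = d^5K/dt^5 |_{t=0} = 96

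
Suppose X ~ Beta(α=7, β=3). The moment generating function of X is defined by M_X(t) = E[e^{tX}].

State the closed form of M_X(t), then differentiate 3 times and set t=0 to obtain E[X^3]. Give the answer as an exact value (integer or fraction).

M_X(t) = ₁F₁(7; 10; t)
M′(t) = 7*₁F₁(8; 11; t)/10
M′′(t) = 28*₁F₁(9; 12; t)/55
M′′′(t) = 21*₁F₁(10; 13; t)/55

E[X^3] = M′′′(0) = 21/55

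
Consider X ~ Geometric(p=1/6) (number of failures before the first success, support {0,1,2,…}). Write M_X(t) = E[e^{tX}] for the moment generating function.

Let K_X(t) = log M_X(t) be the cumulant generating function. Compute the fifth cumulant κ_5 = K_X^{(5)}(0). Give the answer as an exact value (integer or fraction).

M_X(t) = 1/(6*(1 - 5*e^(t)/6))
K_X(t) = log M_X(t) = -log(1 - 5*e^(t)/6) - log(6)
dK/dt = -5*e^(t)/(5*e^(t) - 6)
d^2K/dt^2 = 30*e^(t)/(25*e^(2*t) - 60*e^(t) + 36)
d^3K/dt^3 = (-150*e^(2*t) - 180*e^(t))/(125*e^(3*t) - 450*e^(2*t) + 540*e^(t) - 216)
d^4K/dt^4 = (750*e^(3*t) + 3600*e^(2*t) + 1080*e^(t))/(625*e^(4*t) - 3000*e^(3*t) + 5400*e^(2*t) - 4320*e^(t) + 1296)
d^5K/dt^5 = (-3750*e^(4*t) - 49500*e^(3*t) - 59400*e^(2*t) - 6480*e^(t))/(3125*e^(5*t) - 18750*e^(4*t) + 45000*e^(3*t) - 54000*e^(2*t) + 32400*e^(t) - 7776)

κ_5 = d^5K/dt^5 |_{t=0} = 119130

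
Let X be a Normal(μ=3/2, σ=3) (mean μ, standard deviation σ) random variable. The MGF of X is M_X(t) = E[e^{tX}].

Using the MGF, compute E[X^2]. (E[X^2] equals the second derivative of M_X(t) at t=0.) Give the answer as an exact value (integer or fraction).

M_X(t) = e^(9*t^2/2 + 3*t/2)
dM/dt = 9*t*e^(3*t/2)*e^(9*t^2/2) + 3*e^(3*t/2)*e^(9*t^2/2)/2
d^2M/dt^2 = 81*t^2*e^(3*t/2)*e^(9*t^2/2) + 27*t*e^(3*t/2)*e^(9*t^2/2) + 45*e^(3*t/2)*e^(9*t^2/2)/4

E[X^2] = d^2M/dt^2 |_{t=0} = 45/4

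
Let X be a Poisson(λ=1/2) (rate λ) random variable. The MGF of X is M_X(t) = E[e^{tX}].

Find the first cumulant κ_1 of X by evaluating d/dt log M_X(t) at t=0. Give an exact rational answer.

M_X(t) = e^(e^(t)/2 - 1/2)
K_X(t) = log M_X(t) = e^(t)/2 - 1/2
dK/dt = e^(t)/2

κ_1 = dK/dt |_{t=0} = 1/2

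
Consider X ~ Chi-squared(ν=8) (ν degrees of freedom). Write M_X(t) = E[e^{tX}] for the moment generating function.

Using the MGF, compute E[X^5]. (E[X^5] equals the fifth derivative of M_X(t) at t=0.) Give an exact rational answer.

E[X^5] = D^5[M](0) = 215040

M_X(t) = (1 - 2*t)^(-4)
D^5[M](t) = -215040/(512*t^9 - 2304*t^8 + 4608*t^7 - 5376*t^6 + 4032*t^5 - 2016*t^4 + 672*t^3 - 144*t^2 + 18*t - 1)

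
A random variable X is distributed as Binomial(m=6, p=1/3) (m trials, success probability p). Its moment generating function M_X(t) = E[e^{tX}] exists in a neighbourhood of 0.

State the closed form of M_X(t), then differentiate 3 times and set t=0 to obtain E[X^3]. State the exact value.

E[X^3] = D^3[M](0) = 148/9

M_X(t) = (e^(t)/3 + 2/3)^6
D^3[M](t) = 8*e^(6*t)/27 + 500*e^(5*t)/243 + 1280*e^(4*t)/243 + 160*e^(3*t)/27 + 640*e^(2*t)/243 + 64*e^(t)/243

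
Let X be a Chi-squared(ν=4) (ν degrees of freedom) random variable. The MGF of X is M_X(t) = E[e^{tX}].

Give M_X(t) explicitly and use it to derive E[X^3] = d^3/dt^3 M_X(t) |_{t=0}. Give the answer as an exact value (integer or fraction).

E[X^3] = d^3M/dt^3 |_{t=0} = 192

M_X(t) = (1 - 2*t)^(-2)
dM/dt = -4/(8*t^3 - 12*t^2 + 6*t - 1)
d^2M/dt^2 = 24/(16*t^4 - 32*t^3 + 24*t^2 - 8*t + 1)
d^3M/dt^3 = -192/(32*t^5 - 80*t^4 + 80*t^3 - 40*t^2 + 10*t - 1)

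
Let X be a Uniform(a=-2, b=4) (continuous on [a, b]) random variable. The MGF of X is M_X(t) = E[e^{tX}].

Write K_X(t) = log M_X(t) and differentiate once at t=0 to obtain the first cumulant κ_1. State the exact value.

κ_1 = K′(0) = 1

M_X(t) = (e^(4*t) - e^(-2*t))/(6*t)
K_X(t) = log M_X(t) = -log(t) + log(e^(4*t) - e^(-2*t)) - log(6)
K′(t) = (4*t*e^(6*t) + 2*t - e^(6*t) + 1)/(t*e^(6*t) - t)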